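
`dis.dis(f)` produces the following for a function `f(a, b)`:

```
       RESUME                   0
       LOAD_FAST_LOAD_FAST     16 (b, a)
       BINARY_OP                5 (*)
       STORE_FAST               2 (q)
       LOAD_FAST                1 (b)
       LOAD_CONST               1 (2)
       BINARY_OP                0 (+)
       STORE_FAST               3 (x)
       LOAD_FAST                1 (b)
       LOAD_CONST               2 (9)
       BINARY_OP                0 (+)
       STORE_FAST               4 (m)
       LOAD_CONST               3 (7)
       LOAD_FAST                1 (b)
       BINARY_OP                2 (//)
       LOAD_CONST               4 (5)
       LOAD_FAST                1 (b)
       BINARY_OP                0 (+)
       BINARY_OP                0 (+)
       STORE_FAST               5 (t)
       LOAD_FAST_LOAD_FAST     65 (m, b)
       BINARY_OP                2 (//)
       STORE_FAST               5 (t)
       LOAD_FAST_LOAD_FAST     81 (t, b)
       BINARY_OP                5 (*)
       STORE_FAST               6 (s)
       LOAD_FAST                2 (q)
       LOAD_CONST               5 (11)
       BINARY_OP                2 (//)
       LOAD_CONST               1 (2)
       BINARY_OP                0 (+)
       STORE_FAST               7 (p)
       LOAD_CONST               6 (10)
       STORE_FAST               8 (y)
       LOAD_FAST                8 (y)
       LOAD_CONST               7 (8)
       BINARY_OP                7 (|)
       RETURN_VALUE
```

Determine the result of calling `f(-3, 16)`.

10

LOAD_FAST_LOAD_FAST b,a → push 16,-3. Stack: [16, -3]
BINARY_OP * → 16 * -3 = -48. Stack: [-48]
STORE_FAST q → q=-48. Stack: []
LOAD_FAST b → push 16. Stack: [16]
LOAD_CONST → push 2. Stack: [16, 2]
BINARY_OP + → 16 + 2 = 18. Stack: [18]
STORE_FAST x → x=18. Stack: []
LOAD_FAST b → push 16. Stack: [16]
LOAD_CONST → push 9. Stack: [16, 9]
BINARY_OP + → 16 + 9 = 25. Stack: [25]
STORE_FAST m → m=25. Stack: []
LOAD_CONST → push 7. Stack: [7]
LOAD_FAST b → push 16. Stack: [7, 16]
BINARY_OP // → 7 // 16 = 0. Stack: [0]
LOAD_CONST → push 5. Stack: [0, 5]
LOAD_FAST b → push 16. Stack: [0, 5, 16]
BINARY_OP + → 5 + 16 = 21. Stack: [0, 21]
BINARY_OP + → 0 + 21 = 21. Stack: [21]
STORE_FAST t → t=21. Stack: []
LOAD_FAST_LOAD_FAST m,b → push 25,16. Stack: [25, 16]
BINARY_OP // → 25 // 16 = 1. Stack: [1]
STORE_FAST t → t=1. Stack: []
LOAD_FAST_LOAD_FAST t,b → push 1,16. Stack: [1, 16]
BINARY_OP * → 1 * 16 = 16. Stack: [16]
STORE_FAST s → s=16. Stack: []
LOAD_FAST q → push -48. Stack: [-48]
LOAD_CONST → push 11. Stack: [-48, 11]
BINARY_OP // → -48 // 11 = -5. Stack: [-5]
LOAD_CONST → push 2. Stack: [-5, 2]
BINARY_OP + → -5 + 2 = -3. Stack: [-3]
STORE_FAST p → p=-3. Stack: []
LOAD_CONST → push 10. Stack: [10]
STORE_FAST y → y=10. Stack: []
LOAD_FAST y → push 10. Stack: [10]
LOAD_CONST → push 8. Stack: [10, 8]
BINARY_OP | → 10 | 8 = 10. Stack: [10]
RETURN_VALUE → return 10.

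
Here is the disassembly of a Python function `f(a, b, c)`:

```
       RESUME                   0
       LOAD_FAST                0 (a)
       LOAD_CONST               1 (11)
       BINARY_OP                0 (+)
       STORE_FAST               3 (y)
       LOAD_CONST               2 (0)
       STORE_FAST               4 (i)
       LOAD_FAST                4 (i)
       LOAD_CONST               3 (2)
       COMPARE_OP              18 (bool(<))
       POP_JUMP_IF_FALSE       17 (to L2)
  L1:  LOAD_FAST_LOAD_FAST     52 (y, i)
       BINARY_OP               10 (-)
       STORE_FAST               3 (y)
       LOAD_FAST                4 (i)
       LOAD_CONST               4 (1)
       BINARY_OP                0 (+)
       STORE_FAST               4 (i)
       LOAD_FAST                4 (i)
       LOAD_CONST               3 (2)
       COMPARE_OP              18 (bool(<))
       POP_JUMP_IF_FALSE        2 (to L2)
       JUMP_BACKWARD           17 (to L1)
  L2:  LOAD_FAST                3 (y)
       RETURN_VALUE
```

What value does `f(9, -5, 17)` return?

19

LOAD_FAST a → push 9. Stack: [9]
LOAD_CONST → push 11. Stack: [9, 11]
BINARY_OP + → 9 + 11 = 20. Stack: [20]
STORE_FAST y → y=20. Stack: []
LOAD_CONST → push 0. Stack: [0]
STORE_FAST i → i=0. Stack: []
LOAD_FAST i → push 0. Stack: [0]
LOAD_CONST → push 2. Stack: [0, 2]
COMPARE_OP bool(<) → 0 vs 2 = True. Stack: [True]
POP_JUMP_IF_FALSE → pop True; no jump. Stack: []
LOAD_FAST_LOAD_FAST y,i → push 20,0. Stack: [20, 0]
BINARY_OP - → 20 - 0 = 20. Stack: [20]
STORE_FAST y → y=20. Stack: []
LOAD_FAST i → push 0. Stack: [0]
LOAD_CONST → push 1. Stack: [0, 1]
BINARY_OP + → 0 + 1 = 1. Stack: [1]
STORE_FAST i → i=1. Stack: []
LOAD_FAST i → push 1. Stack: [1]
LOAD_CONST → push 2. Stack: [1, 2]
COMPARE_OP bool(<) → 1 vs 2 = True. Stack: [True]
POP_JUMP_IF_FALSE → pop True; no jump. Stack: []
LOAD_FAST_LOAD_FAST y,i → push 20,1. Stack: [20, 1]
BINARY_OP - → 20 - 1 = 19. Stack: [19]
STORE_FAST y → y=19. Stack: []
LOAD_FAST i → push 1. Stack: [1]
LOAD_CONST → push 1. Stack: [1, 1]
BINARY_OP + → 1 + 1 = 2. Stack: [2]
STORE_FAST i → i=2. Stack: []
LOAD_FAST i → push 2. Stack: [2]
LOAD_CONST → push 2. Stack: [2, 2]
COMPARE_OP bool(<) → 2 vs 2 = False. Stack: [False]
POP_JUMP_IF_FALSE → pop False; jump. Stack: []
LOAD_FAST y → push 19. Stack: [19]
RETURN_VALUE → return 19.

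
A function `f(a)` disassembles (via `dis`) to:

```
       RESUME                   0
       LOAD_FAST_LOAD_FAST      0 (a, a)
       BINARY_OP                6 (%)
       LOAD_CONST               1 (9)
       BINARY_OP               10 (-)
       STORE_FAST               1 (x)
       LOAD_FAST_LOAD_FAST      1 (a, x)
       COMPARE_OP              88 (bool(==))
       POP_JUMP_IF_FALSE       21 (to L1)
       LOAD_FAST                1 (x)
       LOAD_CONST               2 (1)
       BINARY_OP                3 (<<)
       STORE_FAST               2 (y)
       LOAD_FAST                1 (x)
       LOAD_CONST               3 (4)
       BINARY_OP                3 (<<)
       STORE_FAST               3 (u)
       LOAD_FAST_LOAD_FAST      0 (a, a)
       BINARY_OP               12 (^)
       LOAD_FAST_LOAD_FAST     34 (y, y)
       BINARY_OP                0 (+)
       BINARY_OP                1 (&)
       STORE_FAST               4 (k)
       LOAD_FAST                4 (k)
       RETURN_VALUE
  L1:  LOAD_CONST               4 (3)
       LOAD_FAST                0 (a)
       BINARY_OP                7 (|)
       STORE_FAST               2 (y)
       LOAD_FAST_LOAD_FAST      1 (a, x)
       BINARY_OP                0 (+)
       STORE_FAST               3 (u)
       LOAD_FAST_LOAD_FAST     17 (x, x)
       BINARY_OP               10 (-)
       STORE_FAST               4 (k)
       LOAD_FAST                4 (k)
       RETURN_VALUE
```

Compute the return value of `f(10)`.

LOAD_FAST_LOAD_FAST a,a → push 10,10. Stack: [10, 10]
BINARY_OP % → 10 % 10 = 0. Stack: [0]
LOAD_CONST → push 9. Stack: [0, 9]
BINARY_OP - → 0 - 9 = -9. Stack: [-9]
STORE_FAST x → x=-9. Stack: []
LOAD_FAST_LOAD_FAST a,x → push 10,-9. Stack: [10, -9]
COMPARE_OP bool(==) → 10 vs -9 = False. Stack: [False]
POP_JUMP_IF_FALSE → pop False; jump. Stack: []
LOAD_CONST → push 3. Stack: [3]
LOAD_FAST a → push 10. Stack: [3, 10]
BINARY_OP | → 3 | 10 = 11. Stack: [11]
STORE_FAST y → y=11. Stack: []
LOAD_FAST_LOAD_FAST a,x → push 10,-9. Stack: [10, -9]
BINARY_OP + → 10 + -9 = 1. Stack: [1]
STORE_FAST u → u=1. Stack: []
LOAD_FAST_LOAD_FAST x,x → push -9,-9. Stack: [-9, -9]
BINARY_OP - → -9 - -9 = 0. Stack: [0]
STORE_FAST k → k=0. Stack: []
LOAD_FAST k → push 0. Stack: [0]
RETURN_VALUE → return 0.

0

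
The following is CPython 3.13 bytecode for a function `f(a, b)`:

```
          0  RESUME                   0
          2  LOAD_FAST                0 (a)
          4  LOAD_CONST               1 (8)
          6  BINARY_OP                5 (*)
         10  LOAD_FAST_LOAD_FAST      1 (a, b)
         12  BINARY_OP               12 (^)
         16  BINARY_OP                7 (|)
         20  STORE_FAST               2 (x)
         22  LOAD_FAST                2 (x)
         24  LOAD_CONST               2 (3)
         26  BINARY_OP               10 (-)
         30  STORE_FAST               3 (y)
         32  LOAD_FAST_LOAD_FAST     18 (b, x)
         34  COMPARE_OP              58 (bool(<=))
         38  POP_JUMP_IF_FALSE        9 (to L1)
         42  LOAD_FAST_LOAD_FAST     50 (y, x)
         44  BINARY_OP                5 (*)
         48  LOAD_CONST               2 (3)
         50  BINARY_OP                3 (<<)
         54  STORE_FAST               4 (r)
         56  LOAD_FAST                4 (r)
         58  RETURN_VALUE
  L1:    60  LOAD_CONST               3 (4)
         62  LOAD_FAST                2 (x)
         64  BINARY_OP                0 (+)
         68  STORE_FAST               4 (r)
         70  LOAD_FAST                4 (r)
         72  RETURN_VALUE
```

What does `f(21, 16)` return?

235280

LOAD_FAST a → push 21. Stack: [21]
LOAD_CONST → push 8. Stack: [21, 8]
BINARY_OP * → 21 * 8 = 168. Stack: [168]
LOAD_FAST_LOAD_FAST a,b → push 21,16. Stack: [168, 21, 16]
BINARY_OP ^ → 21 ^ 16 = 5. Stack: [168, 5]
BINARY_OP | → 168 | 5 = 173. Stack: [173]
STORE_FAST x → x=173. Stack: []
LOAD_FAST x → push 173. Stack: [173]
LOAD_CONST → push 3. Stack: [173, 3]
BINARY_OP - → 173 - 3 = 170. Stack: [170]
STORE_FAST y → y=170. Stack: []
LOAD_FAST_LOAD_FAST b,x → push 16,173. Stack: [16, 173]
COMPARE_OP bool(<=) → 16 vs 173 = True. Stack: [True]
POP_JUMP_IF_FALSE → pop True; no jump. Stack: []
LOAD_FAST_LOAD_FAST y,x → push 170,173. Stack: [170, 173]
BINARY_OP * → 170 * 173 = 29410. Stack: [29410]
LOAD_CONST → push 3. Stack: [29410, 3]
BINARY_OP << → 29410 << 3 = 235280. Stack: [235280]
STORE_FAST r → r=235280. Stack: []
LOAD_FAST r → push 235280. Stack: [235280]
RETURN_VALUE → return 235280.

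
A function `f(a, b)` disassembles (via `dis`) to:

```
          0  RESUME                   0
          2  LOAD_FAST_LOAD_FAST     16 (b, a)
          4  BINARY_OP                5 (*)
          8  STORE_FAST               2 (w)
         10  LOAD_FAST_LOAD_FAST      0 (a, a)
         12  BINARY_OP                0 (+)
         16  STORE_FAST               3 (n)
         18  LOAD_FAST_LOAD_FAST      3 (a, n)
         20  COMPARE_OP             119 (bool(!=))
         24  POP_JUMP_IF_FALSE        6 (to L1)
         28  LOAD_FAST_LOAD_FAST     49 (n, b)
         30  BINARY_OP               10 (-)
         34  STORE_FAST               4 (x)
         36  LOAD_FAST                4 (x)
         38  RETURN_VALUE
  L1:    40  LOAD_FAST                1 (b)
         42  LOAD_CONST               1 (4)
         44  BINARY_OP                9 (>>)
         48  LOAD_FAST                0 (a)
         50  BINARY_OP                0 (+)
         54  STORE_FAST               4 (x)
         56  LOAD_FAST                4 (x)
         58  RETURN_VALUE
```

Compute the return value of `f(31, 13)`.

LOAD_FAST_LOAD_FAST b,a → push 13,31. Stack: [13, 31]
BINARY_OP * → 13 * 31 = 403. Stack: [403]
STORE_FAST w → w=403. Stack: []
LOAD_FAST_LOAD_FAST a,a → push 31,31. Stack: [31, 31]
BINARY_OP + → 31 + 31 = 62. Stack: [62]
STORE_FAST n → n=62. Stack: []
LOAD_FAST_LOAD_FAST a,n → push 31,62. Stack: [31, 62]
COMPARE_OP bool(!=) → 31 vs 62 = True. Stack: [True]
POP_JUMP_IF_FALSE → pop True; no jump. Stack: []
LOAD_FAST_LOAD_FAST n,b → push 62,13. Stack: [62, 13]
BINARY_OP - → 62 - 13 = 49. Stack: [49]
STORE_FAST x → x=49. Stack: []
LOAD_FAST x → push 49. Stack: [49]
RETURN_VALUE → return 49.

49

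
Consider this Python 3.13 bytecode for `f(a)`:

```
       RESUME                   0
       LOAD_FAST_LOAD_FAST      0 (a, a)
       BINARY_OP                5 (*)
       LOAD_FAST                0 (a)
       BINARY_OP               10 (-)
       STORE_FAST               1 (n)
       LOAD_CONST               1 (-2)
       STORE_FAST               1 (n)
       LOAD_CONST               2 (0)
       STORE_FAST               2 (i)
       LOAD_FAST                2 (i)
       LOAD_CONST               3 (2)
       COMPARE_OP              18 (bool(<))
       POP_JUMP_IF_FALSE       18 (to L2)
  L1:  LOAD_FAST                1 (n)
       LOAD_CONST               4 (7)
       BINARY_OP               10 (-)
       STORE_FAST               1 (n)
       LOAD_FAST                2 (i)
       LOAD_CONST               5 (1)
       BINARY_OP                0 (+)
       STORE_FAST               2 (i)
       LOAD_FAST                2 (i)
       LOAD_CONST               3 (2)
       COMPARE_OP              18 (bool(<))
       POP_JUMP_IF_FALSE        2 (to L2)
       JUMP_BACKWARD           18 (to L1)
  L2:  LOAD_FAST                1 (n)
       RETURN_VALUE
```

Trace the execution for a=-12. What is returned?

LOAD_FAST_LOAD_FAST a,a → push -12,-12. Stack: [-12, -12]
BINARY_OP * → -12 * -12 = 144. Stack: [144]
LOAD_FAST a → push -12. Stack: [144, -12]
BINARY_OP - → 144 - -12 = 156. Stack: [156]
STORE_FAST n → n=156. Stack: []
LOAD_CONST → push -2. Stack: [-2]
STORE_FAST n → n=-2. Stack: []
LOAD_CONST → push 0. Stack: [0]
STORE_FAST i → i=0. Stack: []
LOAD_FAST i → push 0. Stack: [0]
LOAD_CONST → push 2. Stack: [0, 2]
COMPARE_OP bool(<) → 0 vs 2 = True. Stack: [True]
POP_JUMP_IF_FALSE → pop True; no jump. Stack: []
LOAD_FAST n → push -2. Stack: [-2]
LOAD_CONST → push 7. Stack: [-2, 7]
BINARY_OP - → -2 - 7 = -9. Stack: [-9]
STORE_FAST n → n=-9. Stack: []
LOAD_FAST i → push 0. Stack: [0]
LOAD_CONST → push 1. Stack: [0, 1]
BINARY_OP + → 0 + 1 = 1. Stack: [1]
STORE_FAST i → i=1. Stack: []
LOAD_FAST i → push 1. Stack: [1]
LOAD_CONST → push 2. Stack: [1, 2]
COMPARE_OP bool(<) → 1 vs 2 = True. Stack: [True]
POP_JUMP_IF_FALSE → pop True; no jump. Stack: []
LOAD_FAST n → push -9. Stack: [-9]
LOAD_CONST → push 7. Stack: [-9, 7]
BINARY_OP - → -9 - 7 = -16. Stack: [-16]
STORE_FAST n → n=-16. Stack: []
LOAD_FAST i → push 1. Stack: [1]
LOAD_CONST → push 1. Stack: [1, 1]
BINARY_OP + → 1 + 1 = 2. Stack: [2]
STORE_FAST i → i=2. Stack: []
LOAD_FAST i → push 2. Stack: [2]
LOAD_CONST → push 2. Stack: [2, 2]
COMPARE_OP bool(<) → 2 vs 2 = False. Stack: [False]
POP_JUMP_IF_FALSE → pop False; jump. Stack: []
LOAD_FAST n → push -16. Stack: [-16]
RETURN_VALUE → return -16.

-16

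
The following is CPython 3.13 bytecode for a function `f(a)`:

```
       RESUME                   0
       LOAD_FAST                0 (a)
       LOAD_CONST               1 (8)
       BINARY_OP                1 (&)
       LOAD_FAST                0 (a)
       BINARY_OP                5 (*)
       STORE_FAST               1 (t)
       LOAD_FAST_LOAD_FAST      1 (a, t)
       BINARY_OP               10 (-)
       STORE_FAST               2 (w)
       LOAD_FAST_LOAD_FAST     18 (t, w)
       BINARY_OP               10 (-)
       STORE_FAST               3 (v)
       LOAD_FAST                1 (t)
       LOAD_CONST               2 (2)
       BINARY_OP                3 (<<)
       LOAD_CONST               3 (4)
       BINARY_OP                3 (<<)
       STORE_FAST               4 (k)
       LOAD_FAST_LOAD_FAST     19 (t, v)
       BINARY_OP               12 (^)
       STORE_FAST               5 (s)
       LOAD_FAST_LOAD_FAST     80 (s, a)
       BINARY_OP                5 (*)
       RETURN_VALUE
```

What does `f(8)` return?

LOAD_FAST a → push 8. Stack: [8]
LOAD_CONST → push 8. Stack: [8, 8]
BINARY_OP & → 8 & 8 = 8. Stack: [8]
LOAD_FAST a → push 8. Stack: [8, 8]
BINARY_OP * → 8 * 8 = 64. Stack: [64]
STORE_FAST t → t=64. Stack: []
LOAD_FAST_LOAD_FAST a,t → push 8,64. Stack: [8, 64]
BINARY_OP - → 8 - 64 = -56. Stack: [-56]
STORE_FAST w → w=-56. Stack: []
LOAD_FAST_LOAD_FAST t,w → push 64,-56. Stack: [64, -56]
BINARY_OP - → 64 - -56 = 120. Stack: [120]
STORE_FAST v → v=120. Stack: []
LOAD_FAST t → push 64. Stack: [64]
LOAD_CONST → push 2. Stack: [64, 2]
BINARY_OP << → 64 << 2 = 256. Stack: [256]
LOAD_CONST → push 4. Stack: [256, 4]
BINARY_OP << → 256 << 4 = 4096. Stack: [4096]
STORE_FAST k → k=4096. Stack: []
LOAD_FAST_LOAD_FAST t,v → push 64,120. Stack: [64, 120]
BINARY_OP ^ → 64 ^ 120 = 56. Stack: [56]
STORE_FAST s → s=56. Stack: []
LOAD_FAST_LOAD_FAST s,a → push 56,8. Stack: [56, 8]
BINARY_OP * → 56 * 8 = 448. Stack: [448]
RETURN_VALUE → return 448.

448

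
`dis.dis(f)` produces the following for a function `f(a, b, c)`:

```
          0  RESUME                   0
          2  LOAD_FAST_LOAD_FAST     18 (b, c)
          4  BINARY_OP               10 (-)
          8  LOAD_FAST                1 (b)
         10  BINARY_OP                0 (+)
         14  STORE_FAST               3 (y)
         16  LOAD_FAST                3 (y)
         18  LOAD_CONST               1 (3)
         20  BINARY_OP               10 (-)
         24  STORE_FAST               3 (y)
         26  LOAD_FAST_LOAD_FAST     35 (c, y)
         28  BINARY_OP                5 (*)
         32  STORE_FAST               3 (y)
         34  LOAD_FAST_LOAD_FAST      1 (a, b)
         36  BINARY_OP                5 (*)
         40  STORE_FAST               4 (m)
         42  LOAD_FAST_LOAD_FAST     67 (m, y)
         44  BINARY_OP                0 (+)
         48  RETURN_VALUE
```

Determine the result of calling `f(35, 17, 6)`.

LOAD_FAST_LOAD_FAST b,c → push 17,6. Stack: [17, 6]
BINARY_OP - → 17 - 6 = 11. Stack: [11]
LOAD_FAST b → push 17. Stack: [11, 17]
BINARY_OP + → 11 + 17 = 28. Stack: [28]
STORE_FAST y → y=28. Stack: []
LOAD_FAST y → push 28. Stack: [28]
LOAD_CONST → push 3. Stack: [28, 3]
BINARY_OP - → 28 - 3 = 25. Stack: [25]
STORE_FAST y → y=25. Stack: []
LOAD_FAST_LOAD_FAST c,y → push 6,25. Stack: [6, 25]
BINARY_OP * → 6 * 25 = 150. Stack: [150]
STORE_FAST y → y=150. Stack: []
LOAD_FAST_LOAD_FAST a,b → push 35,17. Stack: [35, 17]
BINARY_OP * → 35 * 17 = 595. Stack: [595]
STORE_FAST m → m=595. Stack: []
LOAD_FAST_LOAD_FAST m,y → push 595,150. Stack: [595, 150]
BINARY_OP + → 595 + 150 = 745. Stack: [745]
RETURN_VALUE → return 745.

745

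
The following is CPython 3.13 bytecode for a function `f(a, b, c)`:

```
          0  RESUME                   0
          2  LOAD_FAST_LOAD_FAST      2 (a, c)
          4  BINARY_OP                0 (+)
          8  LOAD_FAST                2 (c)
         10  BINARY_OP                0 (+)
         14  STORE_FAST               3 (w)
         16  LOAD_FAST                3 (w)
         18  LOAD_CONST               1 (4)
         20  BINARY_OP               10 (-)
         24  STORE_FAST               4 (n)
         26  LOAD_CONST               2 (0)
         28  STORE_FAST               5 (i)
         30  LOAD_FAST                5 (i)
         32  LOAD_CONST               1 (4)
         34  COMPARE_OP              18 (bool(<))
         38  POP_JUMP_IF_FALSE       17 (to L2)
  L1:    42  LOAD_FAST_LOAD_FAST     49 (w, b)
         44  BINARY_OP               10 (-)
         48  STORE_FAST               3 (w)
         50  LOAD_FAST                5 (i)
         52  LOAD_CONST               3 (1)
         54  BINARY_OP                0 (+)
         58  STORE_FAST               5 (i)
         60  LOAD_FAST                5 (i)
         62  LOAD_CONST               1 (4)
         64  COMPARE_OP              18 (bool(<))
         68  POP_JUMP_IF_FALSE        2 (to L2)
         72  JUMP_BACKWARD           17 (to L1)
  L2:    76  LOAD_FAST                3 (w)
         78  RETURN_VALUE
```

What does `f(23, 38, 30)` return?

-69

LOAD_FAST_LOAD_FAST a,c → push 23,30. Stack: [23, 30]
BINARY_OP + → 23 + 30 = 53. Stack: [53]
LOAD_FAST c → push 30. Stack: [53, 30]
BINARY_OP + → 53 + 30 = 83. Stack: [83]
STORE_FAST w → w=83. Stack: []
LOAD_FAST w → push 83. Stack: [83]
LOAD_CONST → push 4. Stack: [83, 4]
BINARY_OP - → 83 - 4 = 79. Stack: [79]
STORE_FAST n → n=79. Stack: []
LOAD_CONST → push 0. Stack: [0]
STORE_FAST i → i=0. Stack: []
LOAD_FAST i → push 0. Stack: [0]
LOAD_CONST → push 4. Stack: [0, 4]
COMPARE_OP bool(<) → 0 vs 4 = True. Stack: [True]
POP_JUMP_IF_FALSE → pop True; no jump. Stack: []
LOAD_FAST_LOAD_FAST w,b → push 83,38. Stack: [83, 38]
BINARY_OP - → 83 - 38 = 45. Stack: [45]
STORE_FAST w → w=45. Stack: []
LOAD_FAST i → push 0. Stack: [0]
LOAD_CONST → push 1. Stack: [0, 1]
BINARY_OP + → 0 + 1 = 1. Stack: [1]
STORE_FAST i → i=1. Stack: []
LOAD_FAST i → push 1. Stack: [1]
LOAD_CONST → push 4. Stack: [1, 4]
COMPARE_OP bool(<) → 1 vs 4 = True. Stack: [True]
POP_JUMP_IF_FALSE → pop True; no jump. Stack: []
LOAD_FAST_LOAD_FAST w,b → push 45,38. Stack: [45, 38]
BINARY_OP - → 45 - 38 = 7. Stack: [7]
STORE_FAST w → w=7. Stack: []
LOAD_FAST i → push 1. Stack: [1]
LOAD_CONST → push 1. Stack: [1, 1]
BINARY_OP + → 1 + 1 = 2. Stack: [2]
STORE_FAST i → i=2. Stack: []
LOAD_FAST i → push 2. Stack: [2]
LOAD_CONST → push 4. Stack: [2, 4]
COMPARE_OP bool(<) → 2 vs 4 = True. Stack: [True]
POP_JUMP_IF_FALSE → pop True; no jump. Stack: []
LOAD_FAST_LOAD_FAST w,b → push 7,38. Stack: [7, 38]
BINARY_OP - → 7 - 38 = -31. Stack: [-31]
STORE_FAST w → w=-31. Stack: []
LOAD_FAST i → push 2. Stack: [2]
LOAD_CONST → push 1. Stack: [2, 1]
BINARY_OP + → 2 + 1 = 3. Stack: [3]
STORE_FAST i → i=3. Stack: []
LOAD_FAST i → push 3. Stack: [3]
LOAD_CONST → push 4. Stack: [3, 4]
COMPARE_OP bool(<) → 3 vs 4 = True. Stack: [True]
POP_JUMP_IF_FALSE → pop True; no jump. Stack: []
LOAD_FAST_LOAD_FAST w,b → push -31,38. Stack: [-31, 38]
BINARY_OP - → -31 - 38 = -69. Stack: [-69]
STORE_FAST w → w=-69. Stack: []
LOAD_FAST i → push 3. Stack: [3]
LOAD_CONST → push 1. Stack: [3, 1]
BINARY_OP + → 3 + 1 = 4. Stack: [4]
STORE_FAST i → i=4. Stack: []
LOAD_FAST i → push 4. Stack: [4]
LOAD_CONST → push 4. Stack: [4, 4]
COMPARE_OP bool(<) → 4 vs 4 = False. Stack: [False]
POP_JUMP_IF_FALSE → pop False; jump. Stack: []
LOAD_FAST w → push -69. Stack: [-69]
RETURN_VALUE → return -69.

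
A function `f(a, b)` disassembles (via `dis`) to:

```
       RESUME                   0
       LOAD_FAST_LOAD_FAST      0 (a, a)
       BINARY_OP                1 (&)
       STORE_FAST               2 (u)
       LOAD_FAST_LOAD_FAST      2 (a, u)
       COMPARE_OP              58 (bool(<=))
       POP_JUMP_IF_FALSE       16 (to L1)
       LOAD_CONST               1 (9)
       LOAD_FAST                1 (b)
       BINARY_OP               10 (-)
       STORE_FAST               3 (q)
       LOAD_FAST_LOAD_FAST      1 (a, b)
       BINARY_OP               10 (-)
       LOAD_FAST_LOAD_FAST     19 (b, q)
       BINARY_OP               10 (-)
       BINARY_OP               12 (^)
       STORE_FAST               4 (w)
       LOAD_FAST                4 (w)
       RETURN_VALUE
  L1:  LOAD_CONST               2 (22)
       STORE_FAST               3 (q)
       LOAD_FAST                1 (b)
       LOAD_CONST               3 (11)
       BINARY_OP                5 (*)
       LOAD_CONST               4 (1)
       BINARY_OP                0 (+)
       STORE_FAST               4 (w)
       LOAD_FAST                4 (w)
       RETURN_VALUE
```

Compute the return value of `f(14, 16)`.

LOAD_FAST_LOAD_FAST a,a → push 14,14. Stack: [14, 14]
BINARY_OP & → 14 & 14 = 14. Stack: [14]
STORE_FAST u → u=14. Stack: []
LOAD_FAST_LOAD_FAST a,u → push 14,14. Stack: [14, 14]
COMPARE_OP bool(<=) → 14 vs 14 = True. Stack: [True]
POP_JUMP_IF_FALSE → pop True; no jump. Stack: []
LOAD_CONST → push 9. Stack: [9]
LOAD_FAST b → push 16. Stack: [9, 16]
BINARY_OP - → 9 - 16 = -7. Stack: [-7]
STORE_FAST q → q=-7. Stack: []
LOAD_FAST_LOAD_FAST a,b → push 14,16. Stack: [14, 16]
BINARY_OP - → 14 - 16 = -2. Stack: [-2]
LOAD_FAST_LOAD_FAST b,q → push 16,-7. Stack: [-2, 16, -7]
BINARY_OP - → 16 - -7 = 23. Stack: [-2, 23]
BINARY_OP ^ → -2 ^ 23 = -23. Stack: [-23]
STORE_FAST w → w=-23. Stack: []
LOAD_FAST w → push -23. Stack: [-23]
RETURN_VALUE → return -23.

-23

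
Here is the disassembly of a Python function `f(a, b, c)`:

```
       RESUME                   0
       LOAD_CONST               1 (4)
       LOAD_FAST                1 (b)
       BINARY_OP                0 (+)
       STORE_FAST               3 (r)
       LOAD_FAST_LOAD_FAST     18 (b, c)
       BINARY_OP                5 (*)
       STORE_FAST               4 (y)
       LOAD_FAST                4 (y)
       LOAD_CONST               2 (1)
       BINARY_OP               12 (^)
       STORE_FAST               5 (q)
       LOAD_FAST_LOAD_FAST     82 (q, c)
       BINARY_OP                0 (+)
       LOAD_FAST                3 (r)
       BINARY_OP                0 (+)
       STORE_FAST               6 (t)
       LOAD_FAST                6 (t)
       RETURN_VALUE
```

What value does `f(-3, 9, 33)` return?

342

LOAD_CONST → push 4. Stack: [4]
LOAD_FAST b → push 9. Stack: [4, 9]
BINARY_OP + → 4 + 9 = 13. Stack: [13]
STORE_FAST r → r=13. Stack: []
LOAD_FAST_LOAD_FAST b,c → push 9,33. Stack: [9, 33]
BINARY_OP * → 9 * 33 = 297. Stack: [297]
STORE_FAST y → y=297. Stack: []
LOAD_FAST y → push 297. Stack: [297]
LOAD_CONST → push 1. Stack: [297, 1]
BINARY_OP ^ → 297 ^ 1 = 296. Stack: [296]
STORE_FAST q → q=296. Stack: []
LOAD_FAST_LOAD_FAST q,c → push 296,33. Stack: [296, 33]
BINARY_OP + → 296 + 33 = 329. Stack: [329]
LOAD_FAST r → push 13. Stack: [329, 13]
BINARY_OP + → 329 + 13 = 342. Stack: [342]
STORE_FAST t → t=342. Stack: []
LOAD_FAST t → push 342. Stack: [342]
RETURN_VALUE → return 342.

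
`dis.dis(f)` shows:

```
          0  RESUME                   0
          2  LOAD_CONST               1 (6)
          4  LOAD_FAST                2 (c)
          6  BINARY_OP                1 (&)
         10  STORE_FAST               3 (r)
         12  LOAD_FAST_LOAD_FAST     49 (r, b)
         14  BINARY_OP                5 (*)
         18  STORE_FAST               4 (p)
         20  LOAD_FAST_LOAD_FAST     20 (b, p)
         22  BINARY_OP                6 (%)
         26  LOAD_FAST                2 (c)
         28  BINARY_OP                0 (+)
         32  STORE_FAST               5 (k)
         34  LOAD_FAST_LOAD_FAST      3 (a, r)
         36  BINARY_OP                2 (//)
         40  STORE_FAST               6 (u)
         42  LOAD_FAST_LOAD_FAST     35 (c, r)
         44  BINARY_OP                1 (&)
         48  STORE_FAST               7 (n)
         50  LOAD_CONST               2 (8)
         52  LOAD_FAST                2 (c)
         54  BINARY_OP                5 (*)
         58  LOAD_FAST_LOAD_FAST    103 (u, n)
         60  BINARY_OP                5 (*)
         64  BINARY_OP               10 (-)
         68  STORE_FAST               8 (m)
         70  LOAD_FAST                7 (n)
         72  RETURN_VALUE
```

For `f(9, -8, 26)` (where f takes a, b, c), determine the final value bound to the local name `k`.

LOAD_CONST → push 6. Stack: [6]
LOAD_FAST c → push 26. Stack: [6, 26]
BINARY_OP & → 6 & 26 = 2. Stack: [2]
STORE_FAST r → r=2. Stack: []
LOAD_FAST_LOAD_FAST r,b → push 2,-8. Stack: [2, -8]
BINARY_OP * → 2 * -8 = -16. Stack: [-16]
STORE_FAST p → p=-16. Stack: []
LOAD_FAST_LOAD_FAST b,p → push -8,-16. Stack: [-8, -16]
BINARY_OP % → -8 % -16 = -8. Stack: [-8]
LOAD_FAST c → push 26. Stack: [-8, 26]
BINARY_OP + → -8 + 26 = 18. Stack: [18]
STORE_FAST k → k=18. Stack: []
LOAD_FAST_LOAD_FAST a,r → push 9,2. Stack: [9, 2]
BINARY_OP // → 9 // 2 = 4. Stack: [4]
STORE_FAST u → u=4. Stack: []
LOAD_FAST_LOAD_FAST c,r → push 26,2. Stack: [26, 2]
BINARY_OP & → 26 & 2 = 2. Stack: [2]
STORE_FAST n → n=2. Stack: []
LOAD_CONST → push 8. Stack: [8]
LOAD_FAST c → push 26. Stack: [8, 26]
BINARY_OP * → 8 * 26 = 208. Stack: [208]
LOAD_FAST_LOAD_FAST u,n → push 4,2. Stack: [208, 4, 2]
BINARY_OP * → 4 * 2 = 8. Stack: [208, 8]
BINARY_OP - → 208 - 8 = 200. Stack: [200]
STORE_FAST m → m=200. Stack: []
LOAD_FAST n → push 2. Stack: [2]
RETURN_VALUE → return 2.

18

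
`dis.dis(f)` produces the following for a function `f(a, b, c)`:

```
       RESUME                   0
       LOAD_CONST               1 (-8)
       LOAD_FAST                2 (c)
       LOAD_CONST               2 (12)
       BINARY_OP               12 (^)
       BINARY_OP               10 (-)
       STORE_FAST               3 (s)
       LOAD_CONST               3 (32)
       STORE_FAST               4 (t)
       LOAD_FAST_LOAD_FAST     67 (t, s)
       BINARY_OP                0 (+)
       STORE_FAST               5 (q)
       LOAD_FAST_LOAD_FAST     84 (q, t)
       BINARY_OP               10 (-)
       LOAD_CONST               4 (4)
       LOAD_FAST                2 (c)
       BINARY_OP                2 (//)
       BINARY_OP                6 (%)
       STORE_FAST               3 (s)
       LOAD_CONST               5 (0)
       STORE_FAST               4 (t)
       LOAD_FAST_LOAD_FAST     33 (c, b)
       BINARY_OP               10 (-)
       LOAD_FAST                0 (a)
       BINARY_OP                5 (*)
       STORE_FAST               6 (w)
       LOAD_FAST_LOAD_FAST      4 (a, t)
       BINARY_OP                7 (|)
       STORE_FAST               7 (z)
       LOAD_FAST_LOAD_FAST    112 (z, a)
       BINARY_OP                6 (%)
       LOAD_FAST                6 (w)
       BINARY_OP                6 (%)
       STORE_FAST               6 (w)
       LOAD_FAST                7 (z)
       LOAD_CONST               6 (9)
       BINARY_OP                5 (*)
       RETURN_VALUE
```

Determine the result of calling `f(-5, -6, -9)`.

LOAD_CONST → push -8. Stack: [-8]
LOAD_FAST c → push -9. Stack: [-8, -9]
LOAD_CONST → push 12. Stack: [-8, -9, 12]
BINARY_OP ^ → -9 ^ 12 = -5. Stack: [-8, -5]
BINARY_OP - → -8 - -5 = -3. Stack: [-3]
STORE_FAST s → s=-3. Stack: []
LOAD_CONST → push 32. Stack: [32]
STORE_FAST t → t=32. Stack: []
LOAD_FAST_LOAD_FAST t,s → push 32,-3. Stack: [32, -3]
BINARY_OP + → 32 + -3 = 29. Stack: [29]
STORE_FAST q → q=29. Stack: []
LOAD_FAST_LOAD_FAST q,t → push 29,32. Stack: [29, 32]
BINARY_OP - → 29 - 32 = -3. Stack: [-3]
LOAD_CONST → push 4. Stack: [-3, 4]
LOAD_FAST c → push -9. Stack: [-3, 4, -9]
BINARY_OP // → 4 // -9 = -1. Stack: [-3, -1]
BINARY_OP % → -3 % -1 = 0. Stack: [0]
STORE_FAST s → s=0. Stack: []
LOAD_CONST → push 0. Stack: [0]
STORE_FAST t → t=0. Stack: []
LOAD_FAST_LOAD_FAST c,b → push -9,-6. Stack: [-9, -6]
BINARY_OP - → -9 - -6 = -3. Stack: [-3]
LOAD_FAST a → push -5. Stack: [-3, -5]
BINARY_OP * → -3 * -5 = 15. Stack: [15]
STORE_FAST w → w=15. Stack: []
LOAD_FAST_LOAD_FAST a,t → push -5,0. Stack: [-5, 0]
BINARY_OP | → -5 | 0 = -5. Stack: [-5]
STORE_FAST z → z=-5. Stack: []
LOAD_FAST_LOAD_FAST z,a → push -5,-5. Stack: [-5, -5]
BINARY_OP % → -5 % -5 = 0. Stack: [0]
LOAD_FAST w → push 15. Stack: [0, 15]
BINARY_OP % → 0 % 15 = 0. Stack: [0]
STORE_FAST w → w=0. Stack: []
LOAD_FAST z → push -5. Stack: [-5]
LOAD_CONST → push 9. Stack: [-5, 9]
BINARY_OP * → -5 * 9 = -45. Stack: [-45]
RETURN_VALUE → return -45.

-45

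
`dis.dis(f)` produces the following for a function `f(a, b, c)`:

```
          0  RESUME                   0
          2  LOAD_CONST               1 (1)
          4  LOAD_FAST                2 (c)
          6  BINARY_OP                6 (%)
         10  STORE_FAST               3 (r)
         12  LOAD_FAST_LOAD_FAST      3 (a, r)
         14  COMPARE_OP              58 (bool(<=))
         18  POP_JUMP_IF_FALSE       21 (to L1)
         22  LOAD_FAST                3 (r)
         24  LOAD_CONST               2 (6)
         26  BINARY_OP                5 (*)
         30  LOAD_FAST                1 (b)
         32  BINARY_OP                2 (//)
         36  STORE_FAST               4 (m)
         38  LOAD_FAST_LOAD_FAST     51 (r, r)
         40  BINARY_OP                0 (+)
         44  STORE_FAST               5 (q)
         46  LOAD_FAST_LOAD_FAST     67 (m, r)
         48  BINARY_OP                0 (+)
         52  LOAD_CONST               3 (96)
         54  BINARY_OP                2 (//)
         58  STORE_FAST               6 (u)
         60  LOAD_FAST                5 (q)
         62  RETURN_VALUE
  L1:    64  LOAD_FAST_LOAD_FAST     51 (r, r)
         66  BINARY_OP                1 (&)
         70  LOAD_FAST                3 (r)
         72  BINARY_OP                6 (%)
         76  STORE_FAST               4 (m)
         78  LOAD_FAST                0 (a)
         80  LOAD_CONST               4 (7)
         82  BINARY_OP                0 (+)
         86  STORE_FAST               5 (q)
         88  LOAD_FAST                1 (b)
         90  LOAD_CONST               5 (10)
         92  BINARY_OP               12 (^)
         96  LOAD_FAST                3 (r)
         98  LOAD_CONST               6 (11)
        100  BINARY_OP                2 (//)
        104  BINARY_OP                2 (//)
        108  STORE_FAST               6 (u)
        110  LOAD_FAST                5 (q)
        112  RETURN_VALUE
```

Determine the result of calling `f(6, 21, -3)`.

LOAD_CONST → push 1. Stack: [1]
LOAD_FAST c → push -3. Stack: [1, -3]
BINARY_OP % → 1 % -3 = -2. Stack: [-2]
STORE_FAST r → r=-2. Stack: []
LOAD_FAST_LOAD_FAST a,r → push 6,-2. Stack: [6, -2]
COMPARE_OP bool(<=) → 6 vs -2 = False. Stack: [False]
POP_JUMP_IF_FALSE → pop False; jump. Stack: []
LOAD_FAST_LOAD_FAST r,r → push -2,-2. Stack: [-2, -2]
BINARY_OP & → -2 & -2 = -2. Stack: [-2]
LOAD_FAST r → push -2. Stack: [-2, -2]
BINARY_OP % → -2 % -2 = 0. Stack: [0]
STORE_FAST m → m=0. Stack: []
LOAD_FAST a → push 6. Stack: [6]
LOAD_CONST → push 7. Stack: [6, 7]
BINARY_OP + → 6 + 7 = 13. Stack: [13]
STORE_FAST q → q=13. Stack: []
LOAD_FAST b → push 21. Stack: [21]
LOAD_CONST → push 10. Stack: [21, 10]
BINARY_OP ^ → 21 ^ 10 = 31. Stack: [31]
LOAD_FAST r → push -2. Stack: [31, -2]
LOAD_CONST → push 11. Stack: [31, -2, 11]
BINARY_OP // → -2 // 11 = -1. Stack: [31, -1]
BINARY_OP // → 31 // -1 = -31. Stack: [-31]
STORE_FAST u → u=-31. Stack: []
LOAD_FAST q → push 13. Stack: [13]
RETURN_VALUE → return 13.

13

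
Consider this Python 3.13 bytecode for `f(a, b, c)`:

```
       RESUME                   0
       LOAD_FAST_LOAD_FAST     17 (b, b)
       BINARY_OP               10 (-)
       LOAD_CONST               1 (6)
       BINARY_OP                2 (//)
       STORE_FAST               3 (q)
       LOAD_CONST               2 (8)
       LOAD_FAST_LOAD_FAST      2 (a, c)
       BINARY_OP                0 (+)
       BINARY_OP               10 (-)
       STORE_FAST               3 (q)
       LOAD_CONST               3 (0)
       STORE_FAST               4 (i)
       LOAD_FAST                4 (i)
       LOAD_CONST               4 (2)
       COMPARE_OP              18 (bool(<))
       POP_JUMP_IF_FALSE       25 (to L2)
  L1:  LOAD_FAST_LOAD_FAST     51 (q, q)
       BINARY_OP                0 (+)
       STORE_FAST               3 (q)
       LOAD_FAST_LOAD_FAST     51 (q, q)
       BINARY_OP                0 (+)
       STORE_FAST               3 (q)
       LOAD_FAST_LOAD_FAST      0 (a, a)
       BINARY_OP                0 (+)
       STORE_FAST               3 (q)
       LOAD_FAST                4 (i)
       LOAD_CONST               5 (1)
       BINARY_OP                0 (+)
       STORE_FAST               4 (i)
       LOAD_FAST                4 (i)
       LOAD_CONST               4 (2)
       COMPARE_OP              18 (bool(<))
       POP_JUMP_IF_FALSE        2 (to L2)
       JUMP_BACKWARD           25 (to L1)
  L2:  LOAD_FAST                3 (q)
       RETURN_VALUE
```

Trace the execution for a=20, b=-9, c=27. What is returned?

40

LOAD_FAST_LOAD_FAST b,b → push -9,-9. Stack: [-9, -9]
BINARY_OP - → -9 - -9 = 0. Stack: [0]
LOAD_CONST → push 6. Stack: [0, 6]
BINARY_OP // → 0 // 6 = 0. Stack: [0]
STORE_FAST q → q=0. Stack: []
LOAD_CONST → push 8. Stack: [8]
LOAD_FAST_LOAD_FAST a,c → push 20,27. Stack: [8, 20, 27]
BINARY_OP + → 20 + 27 = 47. Stack: [8, 47]
BINARY_OP - → 8 - 47 = -39. Stack: [-39]
STORE_FAST q → q=-39. Stack: []
LOAD_CONST → push 0. Stack: [0]
STORE_FAST i → i=0. Stack: []
LOAD_FAST i → push 0. Stack: [0]
LOAD_CONST → push 2. Stack: [0, 2]
COMPARE_OP bool(<) → 0 vs 2 = True. Stack: [True]
POP_JUMP_IF_FALSE → pop True; no jump. Stack: []
LOAD_FAST_LOAD_FAST q,q → push -39,-39. Stack: [-39, -39]
BINARY_OP + → -39 + -39 = -78. Stack: [-78]
STORE_FAST q → q=-78. Stack: []
LOAD_FAST_LOAD_FAST q,q → push -78,-78. Stack: [-78, -78]
BINARY_OP + → -78 + -78 = -156. Stack: [-156]
STORE_FAST q → q=-156. Stack: []
LOAD_FAST_LOAD_FAST a,a → push 20,20. Stack: [20, 20]
BINARY_OP + → 20 + 20 = 40. Stack: [40]
STORE_FAST q → q=40. Stack: []
LOAD_FAST i → push 0. Stack: [0]
LOAD_CONST → push 1. Stack: [0, 1]
BINARY_OP + → 0 + 1 = 1. Stack: [1]
STORE_FAST i → i=1. Stack: []
LOAD_FAST i → push 1. Stack: [1]
LOAD_CONST → push 2. Stack: [1, 2]
COMPARE_OP bool(<) → 1 vs 2 = True. Stack: [True]
POP_JUMP_IF_FALSE → pop True; no jump. Stack: []
LOAD_FAST_LOAD_FAST q,q → push 40,40. Stack: [40, 40]
BINARY_OP + → 40 + 40 = 80. Stack: [80]
STORE_FAST q → q=80. Stack: []
LOAD_FAST_LOAD_FAST q,q → push 80,80. Stack: [80, 80]
BINARY_OP + → 80 + 80 = 160. Stack: [160]
STORE_FAST q → q=160. Stack: []
LOAD_FAST_LOAD_FAST a,a → push 20,20. Stack: [20, 20]
BINARY_OP + → 20 + 20 = 40. Stack: [40]
STORE_FAST q → q=40. Stack: []
LOAD_FAST i → push 1. Stack: [1]
LOAD_CONST → push 1. Stack: [1, 1]
BINARY_OP + → 1 + 1 = 2. Stack: [2]
STORE_FAST i → i=2. Stack: []
LOAD_FAST i → push 2. Stack: [2]
LOAD_CONST → push 2. Stack: [2, 2]
COMPARE_OP bool(<) → 2 vs 2 = False. Stack: [False]
POP_JUMP_IF_FALSE → pop False; jump. Stack: []
LOAD_FAST q → push 40. Stack: [40]
RETURN_VALUE → return 40.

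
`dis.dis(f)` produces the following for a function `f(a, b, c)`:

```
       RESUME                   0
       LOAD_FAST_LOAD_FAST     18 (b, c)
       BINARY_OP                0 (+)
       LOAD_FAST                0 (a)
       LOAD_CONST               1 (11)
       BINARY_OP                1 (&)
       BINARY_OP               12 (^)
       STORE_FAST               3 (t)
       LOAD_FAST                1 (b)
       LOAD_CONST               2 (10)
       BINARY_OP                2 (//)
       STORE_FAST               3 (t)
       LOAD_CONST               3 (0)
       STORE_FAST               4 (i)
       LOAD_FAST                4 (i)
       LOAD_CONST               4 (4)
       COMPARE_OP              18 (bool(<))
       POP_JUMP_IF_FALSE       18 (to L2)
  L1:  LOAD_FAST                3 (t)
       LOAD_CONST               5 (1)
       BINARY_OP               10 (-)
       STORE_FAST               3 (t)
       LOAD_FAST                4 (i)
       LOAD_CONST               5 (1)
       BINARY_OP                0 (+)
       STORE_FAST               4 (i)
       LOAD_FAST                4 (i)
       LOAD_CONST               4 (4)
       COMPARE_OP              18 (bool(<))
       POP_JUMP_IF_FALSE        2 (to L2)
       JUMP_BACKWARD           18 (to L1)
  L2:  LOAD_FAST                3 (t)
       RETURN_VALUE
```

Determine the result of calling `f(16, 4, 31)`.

LOAD_FAST_LOAD_FAST b,c → push 4,31. Stack: [4, 31]
BINARY_OP + → 4 + 31 = 35. Stack: [35]
LOAD_FAST a → push 16. Stack: [35, 16]
LOAD_CONST → push 11. Stack: [35, 16, 11]
BINARY_OP & → 16 & 11 = 0. Stack: [35, 0]
BINARY_OP ^ → 35 ^ 0 = 35. Stack: [35]
STORE_FAST t → t=35. Stack: []
LOAD_FAST b → push 4. Stack: [4]
LOAD_CONST → push 10. Stack: [4, 10]
BINARY_OP // → 4 // 10 = 0. Stack: [0]
STORE_FAST t → t=0. Stack: []
LOAD_CONST → push 0. Stack: [0]
STORE_FAST i → i=0. Stack: []
LOAD_FAST i → push 0. Stack: [0]
LOAD_CONST → push 4. Stack: [0, 4]
COMPARE_OP bool(<) → 0 vs 4 = True. Stack: [True]
POP_JUMP_IF_FALSE → pop True; no jump. Stack: []
LOAD_FAST t → push 0. Stack: [0]
LOAD_CONST → push 1. Stack: [0, 1]
BINARY_OP - → 0 - 1 = -1. Stack: [-1]
STORE_FAST t → t=-1. Stack: []
LOAD_FAST i → push 0. Stack: [0]
LOAD_CONST → push 1. Stack: [0, 1]
BINARY_OP + → 0 + 1 = 1. Stack: [1]
STORE_FAST i → i=1. Stack: []
LOAD_FAST i → push 1. Stack: [1]
LOAD_CONST → push 4. Stack: [1, 4]
COMPARE_OP bool(<) → 1 vs 4 = True. Stack: [True]
POP_JUMP_IF_FALSE → pop True; no jump. Stack: []
LOAD_FAST t → push -1. Stack: [-1]
LOAD_CONST → push 1. Stack: [-1, 1]
BINARY_OP - → -1 - 1 = -2. Stack: [-2]
STORE_FAST t → t=-2. Stack: []
LOAD_FAST i → push 1. Stack: [1]
LOAD_CONST → push 1. Stack: [1, 1]
BINARY_OP + → 1 + 1 = 2. Stack: [2]
STORE_FAST i → i=2. Stack: []
LOAD_FAST i → push 2. Stack: [2]
LOAD_CONST → push 4. Stack: [2, 4]
COMPARE_OP bool(<) → 2 vs 4 = True. Stack: [True]
POP_JUMP_IF_FALSE → pop True; no jump. Stack: []
LOAD_FAST t → push -2. Stack: [-2]
LOAD_CONST → push 1. Stack: [-2, 1]
BINARY_OP - → -2 - 1 = -3. Stack: [-3]
STORE_FAST t → t=-3. Stack: []
LOAD_FAST i → push 2. Stack: [2]
LOAD_CONST → push 1. Stack: [2, 1]
BINARY_OP + → 2 + 1 = 3. Stack: [3]
STORE_FAST i → i=3. Stack: []
LOAD_FAST i → push 3. Stack: [3]
LOAD_CONST → push 4. Stack: [3, 4]
COMPARE_OP bool(<) → 3 vs 4 = True. Stack: [True]
POP_JUMP_IF_FALSE → pop True; no jump. Stack: []
LOAD_FAST t → push -3. Stack: [-3]
LOAD_CONST → push 1. Stack: [-3, 1]
BINARY_OP - → -3 - 1 = -4. Stack: [-4]
STORE_FAST t → t=-4. Stack: []
LOAD_FAST i → push 3. Stack: [3]
LOAD_CONST → push 1. Stack: [3, 1]
BINARY_OP + → 3 + 1 = 4. Stack: [4]
STORE_FAST i → i=4. Stack: []
LOAD_FAST i → push 4. Stack: [4]
LOAD_CONST → push 4. Stack: [4, 4]
COMPARE_OP bool(<) → 4 vs 4 = False. Stack: [False]
POP_JUMP_IF_FALSE → pop False; jump. Stack: []
LOAD_FAST t → push -4. Stack: [-4]
RETURN_VALUE → return -4.

-4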